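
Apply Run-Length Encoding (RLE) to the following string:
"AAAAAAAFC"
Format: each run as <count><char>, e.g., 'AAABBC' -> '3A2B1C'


Scanning runs left to right:
  i=0: run of 'A' x 7 -> '7A'
  i=7: run of 'F' x 1 -> '1F'
  i=8: run of 'C' x 1 -> '1C'

RLE = 7A1F1C


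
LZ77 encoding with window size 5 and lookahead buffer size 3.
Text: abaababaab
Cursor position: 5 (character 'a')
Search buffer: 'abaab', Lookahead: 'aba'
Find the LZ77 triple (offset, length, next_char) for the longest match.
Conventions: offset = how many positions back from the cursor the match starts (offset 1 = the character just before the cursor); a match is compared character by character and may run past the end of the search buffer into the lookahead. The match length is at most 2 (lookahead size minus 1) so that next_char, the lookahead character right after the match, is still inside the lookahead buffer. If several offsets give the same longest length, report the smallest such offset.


Try each offset into the search buffer:
  offset=1 (pos 4, char 'b'): match length 0
  offset=2 (pos 3, char 'a'): match length 2
  offset=3 (pos 2, char 'a'): match length 1
  offset=4 (pos 1, char 'b'): match length 0
  offset=5 (pos 0, char 'a'): match length 2
Longest match has length 2, found at offsets 2, 5; take the smallest, offset 2.
next_char = character at position 5 + 2 = 7 -> 'a'

Best match: offset=2, length=2 (matching 'ab' starting at position 3)
LZ77 triple: (2, 2, 'a')


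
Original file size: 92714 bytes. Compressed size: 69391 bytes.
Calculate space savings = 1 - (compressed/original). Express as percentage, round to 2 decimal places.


ratio = compressed/original = 69391/92714 = 0.748441
savings = 1 - ratio = 1 - 0.748441 = 0.251559
as a percentage: 0.251559 * 100 = 25.16%

Space savings = 1 - 69391/92714 = 25.16%


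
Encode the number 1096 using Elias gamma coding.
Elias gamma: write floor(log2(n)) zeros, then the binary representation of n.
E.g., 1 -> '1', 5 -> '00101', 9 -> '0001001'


num_bits = floor(log2(1096)) + 1 = 11
leading_zeros = num_bits - 1 = 10
binary(1096) = 10001001000

Elias gamma(1096) = '0000000000' + '10001001000' = 000000000010001001000 (21 bits)


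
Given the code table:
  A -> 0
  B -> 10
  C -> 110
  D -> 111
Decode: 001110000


Decoding:
0 -> A
0 -> A
111 -> D
0 -> A
0 -> A
0 -> A
0 -> A


Result: AADAAAA


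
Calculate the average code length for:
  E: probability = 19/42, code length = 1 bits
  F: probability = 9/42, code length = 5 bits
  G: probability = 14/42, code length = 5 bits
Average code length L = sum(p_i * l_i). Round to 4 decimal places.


Weighted contributions p_i * l_i:
  E: (19/42) * 1 = 19/42
  F: (9/42) * 5 = 45/42
  G: (14/42) * 5 = 70/42
Sum = (19 + 45 + 70)/42 = 134/42

L = 134/42 = 3.1905 bits/symbol


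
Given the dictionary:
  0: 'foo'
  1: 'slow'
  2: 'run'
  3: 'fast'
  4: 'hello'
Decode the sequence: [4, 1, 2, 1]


Look up each index in the dictionary:
  4 -> 'hello'
  1 -> 'slow'
  2 -> 'run'
  1 -> 'slow'

Decoded: "hello slow run slow"


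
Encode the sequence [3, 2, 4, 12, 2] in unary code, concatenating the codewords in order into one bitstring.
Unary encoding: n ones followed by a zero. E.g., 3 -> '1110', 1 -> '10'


Encode each number as n ones followed by a terminating 0:
  3 -> 1110 (4 bits)
  2 -> 110 (3 bits)
  4 -> 11110 (5 bits)
  12 -> 1111111111110 (13 bits)
  2 -> 110 (3 bits)
Total length = 4 + 3 + 5 + 13 + 3 = 28 bits.

Unary([3, 2, 4, 12, 2]) = 1110110111101111111111110110 (28 bits)


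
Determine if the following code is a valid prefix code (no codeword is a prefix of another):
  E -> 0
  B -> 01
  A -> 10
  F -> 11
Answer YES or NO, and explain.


Checking each pair (does one codeword prefix another?):
  E='0' vs B='01': prefix -- VIOLATION

NO -- this is NOT a valid prefix code. E (0) is a prefix of B (01).


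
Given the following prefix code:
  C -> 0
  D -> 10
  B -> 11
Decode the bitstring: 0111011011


Decoding step by step:
Bits 0 -> C
Bits 11 -> B
Bits 10 -> D
Bits 11 -> B
Bits 0 -> C
Bits 11 -> B


Decoded message: CBDBCB


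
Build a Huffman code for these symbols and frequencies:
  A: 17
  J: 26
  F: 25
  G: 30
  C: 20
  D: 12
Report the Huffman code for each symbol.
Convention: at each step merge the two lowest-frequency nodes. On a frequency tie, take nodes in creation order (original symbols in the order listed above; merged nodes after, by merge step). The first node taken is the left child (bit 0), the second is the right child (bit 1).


Huffman tree construction:
Step 1: Merge D(12) + A(17) = 29
Step 2: Merge C(20) + F(25) = 45
Step 3: Merge J(26) + (D+A)(29) = 55
Step 4: Merge G(30) + (C+F)(45) = 75
Step 5: Merge (J+(D+A))(55) + (G+(C+F))(75) = 130
Read each symbol's code off the tree from the root (left child = 0, right child = 1).

Codes:
  A: 011 (length 3)
  J: 00 (length 2)
  F: 111 (length 3)
  G: 10 (length 2)
  C: 110 (length 3)
  D: 010 (length 3)
Average code length: 334/130 = 2.5692 bits/symbol


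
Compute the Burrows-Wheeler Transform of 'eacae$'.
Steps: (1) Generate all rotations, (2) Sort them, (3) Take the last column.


Rotations (sorted):
  0: $eacae -> last char: e
  1: acae$e -> last char: e
  2: ae$eac -> last char: c
  3: cae$ea -> last char: a
  4: e$eaca -> last char: a
  5: eacae$ -> last char: $


BWT = eecaa$


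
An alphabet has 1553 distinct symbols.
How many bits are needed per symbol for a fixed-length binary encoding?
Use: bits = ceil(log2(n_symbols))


log2(1553) = 10.6008
Bracket: 2^10 = 1024 < 1553 <= 2^11 = 2048
So ceil(log2(1553)) = 11

bits = ceil(log2(1553)) = ceil(10.6008) = 11 bits


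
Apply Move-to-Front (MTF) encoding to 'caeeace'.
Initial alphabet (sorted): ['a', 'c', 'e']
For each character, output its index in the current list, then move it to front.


MTF encoding:
'c': index 1 in ['a', 'c', 'e'] -> ['c', 'a', 'e']
'a': index 1 in ['c', 'a', 'e'] -> ['a', 'c', 'e']
'e': index 2 in ['a', 'c', 'e'] -> ['e', 'a', 'c']
'e': index 0 in ['e', 'a', 'c'] -> ['e', 'a', 'c']
'a': index 1 in ['e', 'a', 'c'] -> ['a', 'e', 'c']
'c': index 2 in ['a', 'e', 'c'] -> ['c', 'a', 'e']
'e': index 2 in ['c', 'a', 'e'] -> ['e', 'c', 'a']


Output: [1, 1, 2, 0, 1, 2, 2]


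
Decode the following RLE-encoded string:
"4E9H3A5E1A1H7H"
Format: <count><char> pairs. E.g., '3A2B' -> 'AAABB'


Expanding each <count><char> pair:
  4E -> 'EEEE'
  9H -> 'HHHHHHHHH'
  3A -> 'AAA'
  5E -> 'EEEEE'
  1A -> 'A'
  1H -> 'H'
  7H -> 'HHHHHHH'

Decoded = EEEEHHHHHHHHHAAAEEEEEAHHHHHHHH


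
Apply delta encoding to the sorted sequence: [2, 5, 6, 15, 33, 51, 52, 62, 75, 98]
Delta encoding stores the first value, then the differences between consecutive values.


First value: 2
Deltas:
  5 - 2 = 3
  6 - 5 = 1
  15 - 6 = 9
  33 - 15 = 18
  51 - 33 = 18
  52 - 51 = 1
  62 - 52 = 10
  75 - 62 = 13
  98 - 75 = 23


Delta encoded: [2, 3, 1, 9, 18, 18, 1, 10, 13, 23]


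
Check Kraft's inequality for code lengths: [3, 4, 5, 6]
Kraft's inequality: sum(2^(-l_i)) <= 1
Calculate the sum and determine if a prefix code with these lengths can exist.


Sum = 2^(-3) + 2^(-4) + 2^(-5) + 2^(-6)
    = 0.125 + 0.0625 + 0.03125 + 0.015625
    = 15/64 = 0.234375
Since 0.234375 <= 1, Kraft's inequality IS satisfied.
A prefix code with these lengths CAN exist.

Kraft sum = 0.234375. Satisfied.


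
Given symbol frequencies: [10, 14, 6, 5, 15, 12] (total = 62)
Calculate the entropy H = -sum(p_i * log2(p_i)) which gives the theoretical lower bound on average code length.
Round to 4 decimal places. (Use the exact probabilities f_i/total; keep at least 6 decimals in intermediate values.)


Per-symbol terms -p_i * log2(p_i) with p_i = f_i/62:
  p = 10/62 = 0.161290: log2(p) = -2.632268, -p*log2(p) = 0.424559
  p = 14/62 = 0.225806: log2(p) = -2.146841, -p*log2(p) = 0.484771
  p = 6/62 = 0.096774: log2(p) = -3.369234, -p*log2(p) = 0.326055
  p = 5/62 = 0.080645: log2(p) = -3.632268, -p*log2(p) = 0.292925
  p = 15/62 = 0.241935: log2(p) = -2.047306, -p*log2(p) = 0.495316
  p = 12/62 = 0.193548: log2(p) = -2.369234, -p*log2(p) = 0.458561
H = 0.424559 + 0.484771 + 0.326055 + 0.292925 + 0.495316 + 0.458561 = 2.482187

H = 2.4822 bits/symbol


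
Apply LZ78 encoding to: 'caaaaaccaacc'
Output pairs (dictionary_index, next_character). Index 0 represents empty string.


LZ78 encoding steps:
Dictionary: {0: ''}
Step 1: w='' (idx 0), next='c' -> output (0, 'c'), add 'c' as idx 1
Step 2: w='' (idx 0), next='a' -> output (0, 'a'), add 'a' as idx 2
Step 3: w='a' (idx 2), next='a' -> output (2, 'a'), add 'aa' as idx 3
Step 4: w='aa' (idx 3), next='c' -> output (3, 'c'), add 'aac' as idx 4
Step 5: w='c' (idx 1), next='a' -> output (1, 'a'), add 'ca' as idx 5
Step 6: w='a' (idx 2), next='c' -> output (2, 'c'), add 'ac' as idx 6
Step 7: w='c' (idx 1), end of input -> output (1, '')


Encoded: [(0, 'c'), (0, 'a'), (2, 'a'), (3, 'c'), (1, 'a'), (2, 'c'), (1, '')]


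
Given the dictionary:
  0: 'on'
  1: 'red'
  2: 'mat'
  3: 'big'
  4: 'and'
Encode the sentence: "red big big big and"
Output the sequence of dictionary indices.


Look up each word in the dictionary:
  'red' -> 1
  'big' -> 3
  'big' -> 3
  'big' -> 3
  'and' -> 4

Encoded: [1, 3, 3, 3, 4]


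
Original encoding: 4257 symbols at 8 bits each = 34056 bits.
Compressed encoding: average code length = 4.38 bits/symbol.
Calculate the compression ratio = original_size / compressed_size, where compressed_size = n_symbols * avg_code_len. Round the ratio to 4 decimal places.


original_size = n_symbols * orig_bits = 4257 * 8 = 34056 bits
compressed_size = n_symbols * avg_code_len = 4257 * 4.38 = 18645.66 bits
ratio = original_size / compressed_size = 34056 / 18645.66 = 1.8265

Compression ratio = 1.8265


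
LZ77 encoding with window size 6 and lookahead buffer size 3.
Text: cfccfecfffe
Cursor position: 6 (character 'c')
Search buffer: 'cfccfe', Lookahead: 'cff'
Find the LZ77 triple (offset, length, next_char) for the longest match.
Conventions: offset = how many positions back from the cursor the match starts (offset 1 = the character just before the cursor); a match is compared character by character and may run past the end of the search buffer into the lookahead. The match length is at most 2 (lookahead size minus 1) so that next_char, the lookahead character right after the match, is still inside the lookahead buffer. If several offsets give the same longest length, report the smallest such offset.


Try each offset into the search buffer:
  offset=1 (pos 5, char 'e'): match length 0
  offset=2 (pos 4, char 'f'): match length 0
  offset=3 (pos 3, char 'c'): match length 2
  offset=4 (pos 2, char 'c'): match length 1
  offset=5 (pos 1, char 'f'): match length 0
  offset=6 (pos 0, char 'c'): match length 2
Longest match has length 2, found at offsets 3, 6; take the smallest, offset 3.
next_char = character at position 6 + 2 = 8 -> 'f'

Best match: offset=3, length=2 (matching 'cf' starting at position 3)
LZ77 triple: (3, 2, 'f')


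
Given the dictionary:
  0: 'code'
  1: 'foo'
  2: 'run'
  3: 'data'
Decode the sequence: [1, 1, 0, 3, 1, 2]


Look up each index in the dictionary:
  1 -> 'foo'
  1 -> 'foo'
  0 -> 'code'
  3 -> 'data'
  1 -> 'foo'
  2 -> 'run'

Decoded: "foo foo code data foo run"


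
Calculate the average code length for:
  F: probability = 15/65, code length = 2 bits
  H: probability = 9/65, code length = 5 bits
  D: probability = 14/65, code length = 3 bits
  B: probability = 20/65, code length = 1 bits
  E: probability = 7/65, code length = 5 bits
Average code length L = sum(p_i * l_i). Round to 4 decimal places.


Weighted contributions p_i * l_i:
  F: (15/65) * 2 = 30/65
  H: (9/65) * 5 = 45/65
  D: (14/65) * 3 = 42/65
  B: (20/65) * 1 = 20/65
  E: (7/65) * 5 = 35/65
Sum = (30 + 45 + 42 + 20 + 35)/65 = 172/65

L = 172/65 = 2.6462 bits/symbol


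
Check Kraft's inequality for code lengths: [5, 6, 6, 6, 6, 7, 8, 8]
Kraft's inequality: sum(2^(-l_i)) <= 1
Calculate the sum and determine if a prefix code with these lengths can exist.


Sum = 2^(-5) + 2^(-6) + 2^(-6) + 2^(-6) + 2^(-6) + 2^(-7) + 2^(-8) + 2^(-8)
    = 0.03125 + 0.015625 + 0.015625 + 0.015625 + 0.015625 + 0.0078125 + 0.00390625 + 0.00390625
    = 28/256 = 0.109375
Since 0.109375 <= 1, Kraft's inequality IS satisfied.
A prefix code with these lengths CAN exist.

Kraft sum = 0.109375. Satisfied.


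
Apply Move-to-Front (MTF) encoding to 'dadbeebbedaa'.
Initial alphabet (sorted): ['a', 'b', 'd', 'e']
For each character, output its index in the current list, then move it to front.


MTF encoding:
'd': index 2 in ['a', 'b', 'd', 'e'] -> ['d', 'a', 'b', 'e']
'a': index 1 in ['d', 'a', 'b', 'e'] -> ['a', 'd', 'b', 'e']
'd': index 1 in ['a', 'd', 'b', 'e'] -> ['d', 'a', 'b', 'e']
'b': index 2 in ['d', 'a', 'b', 'e'] -> ['b', 'd', 'a', 'e']
'e': index 3 in ['b', 'd', 'a', 'e'] -> ['e', 'b', 'd', 'a']
'e': index 0 in ['e', 'b', 'd', 'a'] -> ['e', 'b', 'd', 'a']
'b': index 1 in ['e', 'b', 'd', 'a'] -> ['b', 'e', 'd', 'a']
'b': index 0 in ['b', 'e', 'd', 'a'] -> ['b', 'e', 'd', 'a']
'e': index 1 in ['b', 'e', 'd', 'a'] -> ['e', 'b', 'd', 'a']
'd': index 2 in ['e', 'b', 'd', 'a'] -> ['d', 'e', 'b', 'a']
'a': index 3 in ['d', 'e', 'b', 'a'] -> ['a', 'd', 'e', 'b']
'a': index 0 in ['a', 'd', 'e', 'b'] -> ['a', 'd', 'e', 'b']


Output: [2, 1, 1, 2, 3, 0, 1, 0, 1, 2, 3, 0]


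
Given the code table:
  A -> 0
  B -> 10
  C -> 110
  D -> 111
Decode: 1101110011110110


Decoding:
110 -> C
111 -> D
0 -> A
0 -> A
111 -> D
10 -> B
110 -> C


Result: CDAADBC


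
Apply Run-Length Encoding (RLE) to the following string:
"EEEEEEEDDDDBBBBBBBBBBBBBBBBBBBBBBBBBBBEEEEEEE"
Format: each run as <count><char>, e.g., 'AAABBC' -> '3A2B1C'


Scanning runs left to right:
  i=0: run of 'E' x 7 -> '7E'
  i=7: run of 'D' x 4 -> '4D'
  i=11: run of 'B' x 27 -> '27B'
  i=38: run of 'E' x 7 -> '7E'

RLE = 7E4D27B7E


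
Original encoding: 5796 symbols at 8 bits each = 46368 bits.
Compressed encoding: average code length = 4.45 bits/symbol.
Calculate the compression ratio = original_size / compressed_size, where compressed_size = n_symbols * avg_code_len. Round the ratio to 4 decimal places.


original_size = n_symbols * orig_bits = 5796 * 8 = 46368 bits
compressed_size = n_symbols * avg_code_len = 5796 * 4.45 = 25792.2 bits
ratio = original_size / compressed_size = 46368 / 25792.2 = 1.7978

Compression ratio = 1.7978


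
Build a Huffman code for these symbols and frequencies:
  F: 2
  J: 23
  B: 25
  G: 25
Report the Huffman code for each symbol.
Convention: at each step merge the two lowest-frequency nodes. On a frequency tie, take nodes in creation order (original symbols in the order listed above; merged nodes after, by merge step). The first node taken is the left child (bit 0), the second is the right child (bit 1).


Huffman tree construction:
Step 1: Merge F(2) + J(23) = 25
Step 2: Merge B(25) + G(25) = 50
Step 3: Merge (F+J)(25) + (B+G)(50) = 75
Read each symbol's code off the tree from the root (left child = 0, right child = 1).

Codes:
  F: 00 (length 2)
  J: 01 (length 2)
  B: 10 (length 2)
  G: 11 (length 2)
Average code length: 150/75 = 2.0000 bits/symbol


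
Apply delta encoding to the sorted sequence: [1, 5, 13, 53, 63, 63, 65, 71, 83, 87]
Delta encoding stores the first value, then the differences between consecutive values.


First value: 1
Deltas:
  5 - 1 = 4
  13 - 5 = 8
  53 - 13 = 40
  63 - 53 = 10
  63 - 63 = 0
  65 - 63 = 2
  71 - 65 = 6
  83 - 71 = 12
  87 - 83 = 4


Delta encoded: [1, 4, 8, 40, 10, 0, 2, 6, 12, 4]


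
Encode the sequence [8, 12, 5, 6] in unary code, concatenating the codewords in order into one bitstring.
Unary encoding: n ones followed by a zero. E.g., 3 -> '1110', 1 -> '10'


Encode each number as n ones followed by a terminating 0:
  8 -> 111111110 (9 bits)
  12 -> 1111111111110 (13 bits)
  5 -> 111110 (6 bits)
  6 -> 1111110 (7 bits)
Total length = 9 + 13 + 6 + 7 = 35 bits.

Unary([8, 12, 5, 6]) = 11111111011111111111101111101111110 (35 bits)


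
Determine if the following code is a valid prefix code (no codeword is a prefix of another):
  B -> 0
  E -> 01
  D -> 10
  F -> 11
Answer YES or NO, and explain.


Checking each pair (does one codeword prefix another?):
  B='0' vs E='01': prefix -- VIOLATION

NO -- this is NOT a valid prefix code. B (0) is a prefix of E (01).


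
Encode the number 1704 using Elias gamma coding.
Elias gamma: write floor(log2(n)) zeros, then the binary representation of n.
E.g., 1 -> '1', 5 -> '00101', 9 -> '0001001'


num_bits = floor(log2(1704)) + 1 = 11
leading_zeros = num_bits - 1 = 10
binary(1704) = 11010101000

Elias gamma(1704) = '0000000000' + '11010101000' = 000000000011010101000 (21 bits)


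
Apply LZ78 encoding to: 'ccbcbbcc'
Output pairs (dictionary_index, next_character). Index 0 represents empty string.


LZ78 encoding steps:
Dictionary: {0: ''}
Step 1: w='' (idx 0), next='c' -> output (0, 'c'), add 'c' as idx 1
Step 2: w='c' (idx 1), next='b' -> output (1, 'b'), add 'cb' as idx 2
Step 3: w='cb' (idx 2), next='b' -> output (2, 'b'), add 'cbb' as idx 3
Step 4: w='c' (idx 1), next='c' -> output (1, 'c'), add 'cc' as idx 4


Encoded: [(0, 'c'), (1, 'b'), (2, 'b'), (1, 'c')]


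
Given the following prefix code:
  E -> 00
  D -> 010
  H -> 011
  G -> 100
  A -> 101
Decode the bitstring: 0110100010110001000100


Decoding step by step:
Bits 011 -> H
Bits 010 -> D
Bits 00 -> E
Bits 101 -> A
Bits 100 -> G
Bits 010 -> D
Bits 00 -> E
Bits 100 -> G


Decoded message: HDEAGDEG


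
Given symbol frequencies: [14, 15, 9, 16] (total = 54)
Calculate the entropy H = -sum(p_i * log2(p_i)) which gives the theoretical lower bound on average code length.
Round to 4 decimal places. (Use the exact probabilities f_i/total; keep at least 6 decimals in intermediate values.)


Per-symbol terms -p_i * log2(p_i) with p_i = f_i/54:
  p = 14/54 = 0.259259: log2(p) = -1.947533, -p*log2(p) = 0.504916
  p = 15/54 = 0.277778: log2(p) = -1.847997, -p*log2(p) = 0.513332
  p = 9/54 = 0.166667: log2(p) = -2.584963, -p*log2(p) = 0.430827
  p = 16/54 = 0.296296: log2(p) = -1.754888, -p*log2(p) = 0.519967
H = 0.504916 + 0.513332 + 0.430827 + 0.519967 = 1.969042

H = 1.969 bits/symbol


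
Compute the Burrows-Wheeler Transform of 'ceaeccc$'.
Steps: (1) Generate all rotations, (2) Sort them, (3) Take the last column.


Rotations (sorted):
  0: $ceaeccc -> last char: c
  1: aeccc$ce -> last char: e
  2: c$ceaecc -> last char: c
  3: cc$ceaec -> last char: c
  4: ccc$ceae -> last char: e
  5: ceaeccc$ -> last char: $
  6: eaeccc$c -> last char: c
  7: eccc$cea -> last char: a


BWT = cecce$ca


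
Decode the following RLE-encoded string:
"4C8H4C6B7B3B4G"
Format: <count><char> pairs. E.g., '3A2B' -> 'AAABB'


Expanding each <count><char> pair:
  4C -> 'CCCC'
  8H -> 'HHHHHHHH'
  4C -> 'CCCC'
  6B -> 'BBBBBB'
  7B -> 'BBBBBBB'
  3B -> 'BBB'
  4G -> 'GGGG'

Decoded = CCCCHHHHHHHHCCCCBBBBBBBBBBBBBBBBGGGG


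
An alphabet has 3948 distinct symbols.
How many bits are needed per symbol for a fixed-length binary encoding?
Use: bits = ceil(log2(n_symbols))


log2(3948) = 11.9469
Bracket: 2^11 = 2048 < 3948 <= 2^12 = 4096
So ceil(log2(3948)) = 12

bits = ceil(log2(3948)) = ceil(11.9469) = 12 bits


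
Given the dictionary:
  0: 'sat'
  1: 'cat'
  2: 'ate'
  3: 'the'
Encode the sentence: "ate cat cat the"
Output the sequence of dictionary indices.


Look up each word in the dictionary:
  'ate' -> 2
  'cat' -> 1
  'cat' -> 1
  'the' -> 3

Encoded: [2, 1, 1, 3]


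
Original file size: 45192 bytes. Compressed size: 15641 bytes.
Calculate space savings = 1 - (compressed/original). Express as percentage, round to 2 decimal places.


ratio = compressed/original = 15641/45192 = 0.346101
savings = 1 - ratio = 1 - 0.346101 = 0.653899
as a percentage: 0.653899 * 100 = 65.39%

Space savings = 1 - 15641/45192 = 65.39%


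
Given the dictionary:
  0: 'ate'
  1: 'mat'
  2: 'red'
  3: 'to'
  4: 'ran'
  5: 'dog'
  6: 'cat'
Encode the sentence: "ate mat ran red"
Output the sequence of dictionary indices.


Look up each word in the dictionary:
  'ate' -> 0
  'mat' -> 1
  'ran' -> 4
  'red' -> 2

Encoded: [0, 1, 4, 2]


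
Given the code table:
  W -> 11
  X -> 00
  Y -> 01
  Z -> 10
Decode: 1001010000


Decoding:
10 -> Z
01 -> Y
01 -> Y
00 -> X
00 -> X


Result: ZYYXX


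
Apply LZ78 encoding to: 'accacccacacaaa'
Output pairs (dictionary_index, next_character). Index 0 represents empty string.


LZ78 encoding steps:
Dictionary: {0: ''}
Step 1: w='' (idx 0), next='a' -> output (0, 'a'), add 'a' as idx 1
Step 2: w='' (idx 0), next='c' -> output (0, 'c'), add 'c' as idx 2
Step 3: w='c' (idx 2), next='a' -> output (2, 'a'), add 'ca' as idx 3
Step 4: w='c' (idx 2), next='c' -> output (2, 'c'), add 'cc' as idx 4
Step 5: w='ca' (idx 3), next='c' -> output (3, 'c'), add 'cac' as idx 5
Step 6: w='a' (idx 1), next='c' -> output (1, 'c'), add 'ac' as idx 6
Step 7: w='a' (idx 1), next='a' -> output (1, 'a'), add 'aa' as idx 7
Step 8: w='a' (idx 1), end of input -> output (1, '')


Encoded: [(0, 'a'), (0, 'c'), (2, 'a'), (2, 'c'), (3, 'c'), (1, 'c'), (1, 'a'), (1, '')]


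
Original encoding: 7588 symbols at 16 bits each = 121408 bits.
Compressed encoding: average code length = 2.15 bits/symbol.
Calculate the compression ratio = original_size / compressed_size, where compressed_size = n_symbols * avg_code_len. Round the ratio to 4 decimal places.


original_size = n_symbols * orig_bits = 7588 * 16 = 121408 bits
compressed_size = n_symbols * avg_code_len = 7588 * 2.15 = 16314.2 bits
ratio = original_size / compressed_size = 121408 / 16314.2 = 7.4419

Compression ratio = 7.4419


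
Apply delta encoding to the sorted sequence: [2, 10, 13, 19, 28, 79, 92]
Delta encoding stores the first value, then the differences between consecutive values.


First value: 2
Deltas:
  10 - 2 = 8
  13 - 10 = 3
  19 - 13 = 6
  28 - 19 = 9
  79 - 28 = 51
  92 - 79 = 13


Delta encoded: [2, 8, 3, 6, 9, 51, 13]


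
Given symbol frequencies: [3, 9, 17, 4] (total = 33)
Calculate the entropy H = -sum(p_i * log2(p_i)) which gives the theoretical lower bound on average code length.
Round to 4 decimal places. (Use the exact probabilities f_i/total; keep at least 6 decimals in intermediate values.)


Per-symbol terms -p_i * log2(p_i) with p_i = f_i/33:
  p = 3/33 = 0.090909: log2(p) = -3.459432, -p*log2(p) = 0.314494
  p = 9/33 = 0.272727: log2(p) = -1.874469, -p*log2(p) = 0.511219
  p = 17/33 = 0.515152: log2(p) = -0.956931, -p*log2(p) = 0.492965
  p = 4/33 = 0.121212: log2(p) = -3.044394, -p*log2(p) = 0.369017
H = 0.314494 + 0.511219 + 0.492965 + 0.369017 = 1.687695

H = 1.6877 bits/symbol


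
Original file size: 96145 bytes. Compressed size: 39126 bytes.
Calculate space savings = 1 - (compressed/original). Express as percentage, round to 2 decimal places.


ratio = compressed/original = 39126/96145 = 0.406948
savings = 1 - ratio = 1 - 0.406948 = 0.593052
as a percentage: 0.593052 * 100 = 59.31%

Space savings = 1 - 39126/96145 = 59.31%


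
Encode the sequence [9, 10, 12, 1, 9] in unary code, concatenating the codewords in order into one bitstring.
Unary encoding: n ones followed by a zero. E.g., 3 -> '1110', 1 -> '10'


Encode each number as n ones followed by a terminating 0:
  9 -> 1111111110 (10 bits)
  10 -> 11111111110 (11 bits)
  12 -> 1111111111110 (13 bits)
  1 -> 10 (2 bits)
  9 -> 1111111110 (10 bits)
Total length = 10 + 11 + 13 + 2 + 10 = 46 bits.

Unary([9, 10, 12, 1, 9]) = 1111111110111111111101111111111110101111111110 (46 bits)


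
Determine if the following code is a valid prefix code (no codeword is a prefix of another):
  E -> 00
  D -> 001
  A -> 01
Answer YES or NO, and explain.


Checking each pair (does one codeword prefix another?):
  E='00' vs D='001': prefix -- VIOLATION

NO -- this is NOT a valid prefix code. E (00) is a prefix of D (001).


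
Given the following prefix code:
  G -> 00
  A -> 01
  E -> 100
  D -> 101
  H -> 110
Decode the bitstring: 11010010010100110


Decoding step by step:
Bits 110 -> H
Bits 100 -> E
Bits 100 -> E
Bits 101 -> D
Bits 00 -> G
Bits 110 -> H


Decoded message: HEEDGH


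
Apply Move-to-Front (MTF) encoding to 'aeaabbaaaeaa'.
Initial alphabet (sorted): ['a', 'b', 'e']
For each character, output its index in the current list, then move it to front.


MTF encoding:
'a': index 0 in ['a', 'b', 'e'] -> ['a', 'b', 'e']
'e': index 2 in ['a', 'b', 'e'] -> ['e', 'a', 'b']
'a': index 1 in ['e', 'a', 'b'] -> ['a', 'e', 'b']
'a': index 0 in ['a', 'e', 'b'] -> ['a', 'e', 'b']
'b': index 2 in ['a', 'e', 'b'] -> ['b', 'a', 'e']
'b': index 0 in ['b', 'a', 'e'] -> ['b', 'a', 'e']
'a': index 1 in ['b', 'a', 'e'] -> ['a', 'b', 'e']
'a': index 0 in ['a', 'b', 'e'] -> ['a', 'b', 'e']
'a': index 0 in ['a', 'b', 'e'] -> ['a', 'b', 'e']
'e': index 2 in ['a', 'b', 'e'] -> ['e', 'a', 'b']
'a': index 1 in ['e', 'a', 'b'] -> ['a', 'e', 'b']
'a': index 0 in ['a', 'e', 'b'] -> ['a', 'e', 'b']


Output: [0, 2, 1, 0, 2, 0, 1, 0, 0, 2, 1, 0]


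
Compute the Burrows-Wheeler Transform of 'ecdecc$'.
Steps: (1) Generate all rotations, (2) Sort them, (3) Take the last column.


Rotations (sorted):
  0: $ecdecc -> last char: c
  1: c$ecdec -> last char: c
  2: cc$ecde -> last char: e
  3: cdecc$e -> last char: e
  4: decc$ec -> last char: c
  5: ecc$ecd -> last char: d
  6: ecdecc$ -> last char: $


BWT = cceecd$


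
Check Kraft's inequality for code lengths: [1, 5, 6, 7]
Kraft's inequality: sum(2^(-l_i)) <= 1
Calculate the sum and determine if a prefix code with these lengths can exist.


Sum = 2^(-1) + 2^(-5) + 2^(-6) + 2^(-7)
    = 0.5 + 0.03125 + 0.015625 + 0.0078125
    = 71/128 = 0.5546875
Since 0.5546875 <= 1, Kraft's inequality IS satisfied.
A prefix code with these lengths CAN exist.

Kraft sum = 0.5546875. Satisfied.


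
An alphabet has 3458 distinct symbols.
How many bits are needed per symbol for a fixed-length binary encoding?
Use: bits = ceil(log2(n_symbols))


log2(3458) = 11.7557
Bracket: 2^11 = 2048 < 3458 <= 2^12 = 4096
So ceil(log2(3458)) = 12

bits = ceil(log2(3458)) = ceil(11.7557) = 12 bits


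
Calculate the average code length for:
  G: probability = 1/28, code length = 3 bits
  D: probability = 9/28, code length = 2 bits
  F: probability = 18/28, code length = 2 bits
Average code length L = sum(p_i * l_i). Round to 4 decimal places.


Weighted contributions p_i * l_i:
  G: (1/28) * 3 = 3/28
  D: (9/28) * 2 = 18/28
  F: (18/28) * 2 = 36/28
Sum = (3 + 18 + 36)/28 = 57/28

L = 57/28 = 2.0357 bits/symbol


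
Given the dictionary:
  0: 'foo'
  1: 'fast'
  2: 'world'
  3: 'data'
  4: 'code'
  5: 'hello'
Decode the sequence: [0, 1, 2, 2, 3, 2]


Look up each index in the dictionary:
  0 -> 'foo'
  1 -> 'fast'
  2 -> 'world'
  2 -> 'world'
  3 -> 'data'
  2 -> 'world'

Decoded: "foo fast world world data world"


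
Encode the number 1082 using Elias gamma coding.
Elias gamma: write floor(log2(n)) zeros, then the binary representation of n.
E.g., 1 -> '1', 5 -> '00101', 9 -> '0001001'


num_bits = floor(log2(1082)) + 1 = 11
leading_zeros = num_bits - 1 = 10
binary(1082) = 10000111010

Elias gamma(1082) = '0000000000' + '10000111010' = 000000000010000111010 (21 bits)


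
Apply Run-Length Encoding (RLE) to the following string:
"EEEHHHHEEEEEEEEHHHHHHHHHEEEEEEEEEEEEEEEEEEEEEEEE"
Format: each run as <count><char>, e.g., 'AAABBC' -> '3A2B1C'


Scanning runs left to right:
  i=0: run of 'E' x 3 -> '3E'
  i=3: run of 'H' x 4 -> '4H'
  i=7: run of 'E' x 8 -> '8E'
  i=15: run of 'H' x 9 -> '9H'
  i=24: run of 'E' x 24 -> '24E'

RLE = 3E4H8E9H24E


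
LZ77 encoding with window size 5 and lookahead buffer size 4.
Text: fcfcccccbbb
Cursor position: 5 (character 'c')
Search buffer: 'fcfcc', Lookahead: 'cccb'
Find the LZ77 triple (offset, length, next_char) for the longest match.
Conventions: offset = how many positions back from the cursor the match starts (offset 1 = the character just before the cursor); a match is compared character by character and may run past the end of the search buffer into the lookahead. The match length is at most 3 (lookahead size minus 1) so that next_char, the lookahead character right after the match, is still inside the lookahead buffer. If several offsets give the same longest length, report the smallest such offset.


Try each offset into the search buffer:
  offset=1 (pos 4, char 'c'): match length 3
  offset=2 (pos 3, char 'c'): match length 3
  offset=3 (pos 2, char 'f'): match length 0
  offset=4 (pos 1, char 'c'): match length 1
  offset=5 (pos 0, char 'f'): match length 0
Longest match has length 3, found at offsets 1, 2; take the smallest, offset 1.
next_char = character at position 5 + 3 = 8 -> 'b'

Best match: offset=1, length=3 (matching 'ccc' starting at position 4)
LZ77 triple: (1, 3, 'b')


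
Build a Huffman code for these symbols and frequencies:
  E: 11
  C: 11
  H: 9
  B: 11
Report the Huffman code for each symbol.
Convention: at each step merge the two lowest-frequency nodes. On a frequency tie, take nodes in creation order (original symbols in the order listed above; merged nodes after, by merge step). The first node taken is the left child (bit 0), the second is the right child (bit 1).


Huffman tree construction:
Step 1: Merge H(9) + E(11) = 20
Step 2: Merge C(11) + B(11) = 22
Step 3: Merge (H+E)(20) + (C+B)(22) = 42
Read each symbol's code off the tree from the root (left child = 0, right child = 1).

Codes:
  E: 01 (length 2)
  C: 10 (length 2)
  H: 00 (length 2)
  B: 11 (length 2)
Average code length: 84/42 = 2.0000 bits/symbol


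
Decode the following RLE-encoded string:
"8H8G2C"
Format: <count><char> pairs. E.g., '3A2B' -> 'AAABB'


Expanding each <count><char> pair:
  8H -> 'HHHHHHHH'
  8G -> 'GGGGGGGG'
  2C -> 'CC'

Decoded = HHHHHHHHGGGGGGGGCC


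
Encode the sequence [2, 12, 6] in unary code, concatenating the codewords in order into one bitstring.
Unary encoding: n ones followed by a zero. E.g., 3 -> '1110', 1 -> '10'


Encode each number as n ones followed by a terminating 0:
  2 -> 110 (3 bits)
  12 -> 1111111111110 (13 bits)
  6 -> 1111110 (7 bits)
Total length = 3 + 13 + 7 = 23 bits.

Unary([2, 12, 6]) = 11011111111111101111110 (23 bits)


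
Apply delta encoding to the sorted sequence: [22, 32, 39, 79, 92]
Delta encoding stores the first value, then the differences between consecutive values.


First value: 22
Deltas:
  32 - 22 = 10
  39 - 32 = 7
  79 - 39 = 40
  92 - 79 = 13


Delta encoded: [22, 10, 7, 40, 13]


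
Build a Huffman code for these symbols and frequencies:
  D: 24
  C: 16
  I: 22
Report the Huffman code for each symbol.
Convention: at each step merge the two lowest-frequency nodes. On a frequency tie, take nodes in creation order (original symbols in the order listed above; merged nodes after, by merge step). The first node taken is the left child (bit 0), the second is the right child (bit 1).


Huffman tree construction:
Step 1: Merge C(16) + I(22) = 38
Step 2: Merge D(24) + (C+I)(38) = 62
Read each symbol's code off the tree from the root (left child = 0, right child = 1).

Codes:
  D: 0 (length 1)
  C: 10 (length 2)
  I: 11 (length 2)
Average code length: 100/62 = 1.6129 bits/symbol


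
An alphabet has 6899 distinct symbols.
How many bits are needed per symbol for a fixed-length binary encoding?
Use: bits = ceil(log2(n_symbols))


log2(6899) = 12.7522
Bracket: 2^12 = 4096 < 6899 <= 2^13 = 8192
So ceil(log2(6899)) = 13

bits = ceil(log2(6899)) = ceil(12.7522) = 13 bits


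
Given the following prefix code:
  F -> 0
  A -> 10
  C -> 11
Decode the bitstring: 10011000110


Decoding step by step:
Bits 10 -> A
Bits 0 -> F
Bits 11 -> C
Bits 0 -> F
Bits 0 -> F
Bits 0 -> F
Bits 11 -> C
Bits 0 -> F


Decoded message: AFCFFFCF


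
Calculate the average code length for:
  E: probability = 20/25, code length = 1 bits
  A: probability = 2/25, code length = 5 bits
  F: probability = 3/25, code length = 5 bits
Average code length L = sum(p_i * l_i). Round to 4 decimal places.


Weighted contributions p_i * l_i:
  E: (20/25) * 1 = 20/25
  A: (2/25) * 5 = 10/25
  F: (3/25) * 5 = 15/25
Sum = (20 + 10 + 15)/25 = 45/25

L = 45/25 = 1.8000 bits/symbol


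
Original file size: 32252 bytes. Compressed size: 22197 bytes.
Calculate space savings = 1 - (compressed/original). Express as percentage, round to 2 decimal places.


ratio = compressed/original = 22197/32252 = 0.688236
savings = 1 - ratio = 1 - 0.688236 = 0.311764
as a percentage: 0.311764 * 100 = 31.18%

Space savings = 1 - 22197/32252 = 31.18%


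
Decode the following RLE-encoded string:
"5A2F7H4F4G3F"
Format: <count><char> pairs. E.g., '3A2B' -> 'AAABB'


Expanding each <count><char> pair:
  5A -> 'AAAAA'
  2F -> 'FF'
  7H -> 'HHHHHHH'
  4F -> 'FFFF'
  4G -> 'GGGG'
  3F -> 'FFF'

Decoded = AAAAAFFHHHHHHHFFFFGGGGFFF


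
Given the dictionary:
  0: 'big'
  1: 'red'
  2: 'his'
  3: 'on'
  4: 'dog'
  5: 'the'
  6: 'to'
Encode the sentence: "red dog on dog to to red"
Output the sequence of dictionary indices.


Look up each word in the dictionary:
  'red' -> 1
  'dog' -> 4
  'on' -> 3
  'dog' -> 4
  'to' -> 6
  'to' -> 6
  'red' -> 1

Encoded: [1, 4, 3, 4, 6, 6, 1]


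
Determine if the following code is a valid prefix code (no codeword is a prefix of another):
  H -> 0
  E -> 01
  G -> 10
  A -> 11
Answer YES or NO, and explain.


Checking each pair (does one codeword prefix another?):
  H='0' vs E='01': prefix -- VIOLATION

NO -- this is NOT a valid prefix code. H (0) is a prefix of E (01).


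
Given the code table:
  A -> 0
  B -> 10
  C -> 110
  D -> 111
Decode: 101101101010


Decoding:
10 -> B
110 -> C
110 -> C
10 -> B
10 -> B


Result: BCCBB


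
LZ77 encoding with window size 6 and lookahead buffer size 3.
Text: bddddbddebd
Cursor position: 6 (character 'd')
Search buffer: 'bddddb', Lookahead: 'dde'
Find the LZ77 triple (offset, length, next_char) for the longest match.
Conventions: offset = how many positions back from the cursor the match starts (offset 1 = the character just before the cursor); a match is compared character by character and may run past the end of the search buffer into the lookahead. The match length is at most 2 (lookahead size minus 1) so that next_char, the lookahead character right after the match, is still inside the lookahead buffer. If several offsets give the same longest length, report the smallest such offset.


Try each offset into the search buffer:
  offset=1 (pos 5, char 'b'): match length 0
  offset=2 (pos 4, char 'd'): match length 1
  offset=3 (pos 3, char 'd'): match length 2
  offset=4 (pos 2, char 'd'): match length 2
  offset=5 (pos 1, char 'd'): match length 2
  offset=6 (pos 0, char 'b'): match length 0
Longest match has length 2, found at offsets 3, 4, 5; take the smallest, offset 3.
next_char = character at position 6 + 2 = 8 -> 'e'

Best match: offset=3, length=2 (matching 'dd' starting at position 3)
LZ77 triple: (3, 2, 'e')


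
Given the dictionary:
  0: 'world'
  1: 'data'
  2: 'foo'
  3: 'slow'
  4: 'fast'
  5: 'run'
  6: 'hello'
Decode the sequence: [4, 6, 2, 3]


Look up each index in the dictionary:
  4 -> 'fast'
  6 -> 'hello'
  2 -> 'foo'
  3 -> 'slow'

Decoded: "fast hello foo slow"


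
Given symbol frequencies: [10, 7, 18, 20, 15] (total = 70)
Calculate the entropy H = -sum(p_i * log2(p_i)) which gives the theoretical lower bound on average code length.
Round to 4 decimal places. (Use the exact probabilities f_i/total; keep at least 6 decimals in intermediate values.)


Per-symbol terms -p_i * log2(p_i) with p_i = f_i/70:
  p = 10/70 = 0.142857: log2(p) = -2.807355, -p*log2(p) = 0.401051
  p = 7/70 = 0.100000: log2(p) = -3.321928, -p*log2(p) = 0.332193
  p = 18/70 = 0.257143: log2(p) = -1.959358, -p*log2(p) = 0.503835
  p = 20/70 = 0.285714: log2(p) = -1.807355, -p*log2(p) = 0.516387
  p = 15/70 = 0.214286: log2(p) = -2.222392, -p*log2(p) = 0.476227
H = 0.401051 + 0.332193 + 0.503835 + 0.516387 + 0.476227 = 2.229693

H = 2.2297 bits/symbol


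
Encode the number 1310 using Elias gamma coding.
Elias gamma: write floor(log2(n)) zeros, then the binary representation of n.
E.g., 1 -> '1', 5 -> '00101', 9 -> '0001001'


num_bits = floor(log2(1310)) + 1 = 11
leading_zeros = num_bits - 1 = 10
binary(1310) = 10100011110

Elias gamma(1310) = '0000000000' + '10100011110' = 000000000010100011110 (21 bits)


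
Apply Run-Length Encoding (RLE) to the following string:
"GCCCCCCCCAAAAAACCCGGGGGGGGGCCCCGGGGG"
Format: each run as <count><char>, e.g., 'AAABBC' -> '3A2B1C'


Scanning runs left to right:
  i=0: run of 'G' x 1 -> '1G'
  i=1: run of 'C' x 8 -> '8C'
  i=9: run of 'A' x 6 -> '6A'
  i=15: run of 'C' x 3 -> '3C'
  i=18: run of 'G' x 9 -> '9G'
  i=27: run of 'C' x 4 -> '4C'
  i=31: run of 'G' x 5 -> '5G'

RLE = 1G8C6A3C9G4C5G


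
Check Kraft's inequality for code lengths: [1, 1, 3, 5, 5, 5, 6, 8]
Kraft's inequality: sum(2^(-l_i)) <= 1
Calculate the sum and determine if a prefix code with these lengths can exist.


Sum = 2^(-1) + 2^(-1) + 2^(-3) + 2^(-5) + 2^(-5) + 2^(-5) + 2^(-6) + 2^(-8)
    = 0.5 + 0.5 + 0.125 + 0.03125 + 0.03125 + 0.03125 + 0.015625 + 0.00390625
    = 317/256 = 1.23828125
Since 1.23828125 > 1, Kraft's inequality is NOT satisfied.
A prefix code with these lengths CANNOT exist.

Kraft sum = 1.23828125. Not satisfied.


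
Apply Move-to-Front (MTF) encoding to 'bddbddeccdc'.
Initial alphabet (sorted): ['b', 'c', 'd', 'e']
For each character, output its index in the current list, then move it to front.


MTF encoding:
'b': index 0 in ['b', 'c', 'd', 'e'] -> ['b', 'c', 'd', 'e']
'd': index 2 in ['b', 'c', 'd', 'e'] -> ['d', 'b', 'c', 'e']
'd': index 0 in ['d', 'b', 'c', 'e'] -> ['d', 'b', 'c', 'e']
'b': index 1 in ['d', 'b', 'c', 'e'] -> ['b', 'd', 'c', 'e']
'd': index 1 in ['b', 'd', 'c', 'e'] -> ['d', 'b', 'c', 'e']
'd': index 0 in ['d', 'b', 'c', 'e'] -> ['d', 'b', 'c', 'e']
'e': index 3 in ['d', 'b', 'c', 'e'] -> ['e', 'd', 'b', 'c']
'c': index 3 in ['e', 'd', 'b', 'c'] -> ['c', 'e', 'd', 'b']
'c': index 0 in ['c', 'e', 'd', 'b'] -> ['c', 'e', 'd', 'b']
'd': index 2 in ['c', 'e', 'd', 'b'] -> ['d', 'c', 'e', 'b']
'c': index 1 in ['d', 'c', 'e', 'b'] -> ['c', 'd', 'e', 'b']


Output: [0, 2, 0, 1, 1, 0, 3, 3, 0, 2, 1]


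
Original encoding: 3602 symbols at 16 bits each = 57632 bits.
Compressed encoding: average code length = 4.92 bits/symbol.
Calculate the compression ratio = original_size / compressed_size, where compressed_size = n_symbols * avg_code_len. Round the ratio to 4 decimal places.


original_size = n_symbols * orig_bits = 3602 * 16 = 57632 bits
compressed_size = n_symbols * avg_code_len = 3602 * 4.92 = 17721.84 bits
ratio = original_size / compressed_size = 57632 / 17721.84 = 3.252

Compression ratio = 3.252


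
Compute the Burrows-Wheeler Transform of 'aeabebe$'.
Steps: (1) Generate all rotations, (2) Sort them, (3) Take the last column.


Rotations (sorted):
  0: $aeabebe -> last char: e
  1: abebe$ae -> last char: e
  2: aeabebe$ -> last char: $
  3: be$aeabe -> last char: e
  4: bebe$aea -> last char: a
  5: e$aeabeb -> last char: b
  6: eabebe$a -> last char: a
  7: ebe$aeab -> last char: b


BWT = ee$eabab


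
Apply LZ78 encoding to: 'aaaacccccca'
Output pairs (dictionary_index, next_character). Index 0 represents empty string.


LZ78 encoding steps:
Dictionary: {0: ''}
Step 1: w='' (idx 0), next='a' -> output (0, 'a'), add 'a' as idx 1
Step 2: w='a' (idx 1), next='a' -> output (1, 'a'), add 'aa' as idx 2
Step 3: w='a' (idx 1), next='c' -> output (1, 'c'), add 'ac' as idx 3
Step 4: w='' (idx 0), next='c' -> output (0, 'c'), add 'c' as idx 4
Step 5: w='c' (idx 4), next='c' -> output (4, 'c'), add 'cc' as idx 5
Step 6: w='cc' (idx 5), next='a' -> output (5, 'a'), add 'cca' as idx 6


Encoded: [(0, 'a'), (1, 'a'), (1, 'c'), (0, 'c'), (4, 'c'), (5, 'a')]


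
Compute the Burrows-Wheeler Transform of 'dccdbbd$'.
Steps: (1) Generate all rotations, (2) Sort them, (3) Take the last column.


Rotations (sorted):
  0: $dccdbbd -> last char: d
  1: bbd$dccd -> last char: d
  2: bd$dccdb -> last char: b
  3: ccdbbd$d -> last char: d
  4: cdbbd$dc -> last char: c
  5: d$dccdbb -> last char: b
  6: dbbd$dcc -> last char: c
  7: dccdbbd$ -> last char: $


BWT = ddbdcbc$
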